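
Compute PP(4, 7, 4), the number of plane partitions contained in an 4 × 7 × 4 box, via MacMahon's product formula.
PP(4, 7, 4) = 44537922

Evaluate the triple product over i = 1..4, j = 1..7, k = 1..4. The factors are (2/1) · (3/2) · (4/3) · (5/4) · (3/2) · (4/3) · (5/4) · (6/5) · … (112 factors total). The numerators and denominators telescope so the product is an integer; carrying out the multiplication exactly gives PP(4, 7, 4) = 44537922.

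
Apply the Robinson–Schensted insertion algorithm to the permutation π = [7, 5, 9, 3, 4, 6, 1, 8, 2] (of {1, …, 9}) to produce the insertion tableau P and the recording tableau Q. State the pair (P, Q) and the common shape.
P = [1, 2, 6, 8] / [3, 4] / [5, 9] / [7];  Q = [1, 3, 6, 8] / [2, 5] / [4, 9] / [7];  common shape = (4, 2, 2, 1)

Row-insert the values π_1, π_2, … into P one at a time, bumping the leftmost entry strictly greater than the inserted value down to the next row. The recording tableau Q records, in position (i, j), the step at which that cell was added to P.
  Insert 7 (step 1): P = [7];  Q = [1]
  Insert 5 (step 2): P = [5] / [7];  Q = [1] / [2]
  Insert 9 (step 3): P = [5, 9] / [7];  Q = [1, 3] / [2]
  Insert 3 (step 4): P = [3, 9] / [5] / [7];  Q = [1, 3] / [2] / [4]
  Insert 4 (step 5): P = [3, 4] / [5, 9] / [7];  Q = [1, 3] / [2, 5] / [4]
  Insert 6 (step 6): P = [3, 4, 6] / [5, 9] / [7];  Q = [1, 3, 6] / [2, 5] / [4]
  Insert 1 (step 7): P = [1, 4, 6] / [3, 9] / [5] / [7];  Q = [1, 3, 6] / [2, 5] / [4] / [7]
  Insert 8 (step 8): P = [1, 4, 6, 8] / [3, 9] / [5] / [7];  Q = [1, 3, 6, 8] / [2, 5] / [4] / [7]
  Insert 2 (step 9): P = [1, 2, 6, 8] / [3, 4] / [5, 9] / [7];  Q = [1, 3, 6, 8] / [2, 5] / [4, 9] / [7]
Final shape: (4, 2, 2, 1).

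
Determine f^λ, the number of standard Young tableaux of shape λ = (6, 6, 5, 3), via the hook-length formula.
# SYT of shape (6, 6, 5, 3) = 20785050

Hook-length formula: f^λ = n! / Π hook(c), product over all cells c of the Young diagram. For λ = (6, 6, 5, 3), n = 20 boxes. Hook lengths by row (left-to-right, top-to-bottom): [9, 8, 7, 5, 4, 2]; [8, 7, 6, 4, 3, 1]; [6, 5, 4, 2, 1]; [3, 2, 1]. Product of hooks = 117050572800. So f^λ = 20! / 117050572800 = 2432902008176640000 / 117050572800 = 20785050.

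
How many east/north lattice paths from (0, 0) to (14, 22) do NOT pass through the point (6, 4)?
Number of paths = 3468219450

Total paths from (0, 0) to (14, 22): C(36, 14) = 3796297200. Paths through (6, 4): (paths (0, 0) → (6, 4)) × (paths (6, 4) → (14, 22)) = C(10, 6) · C(26, 8) = 210 · 1562275 = 328077750. Avoidance count = 3796297200 − 328077750 = 3468219450.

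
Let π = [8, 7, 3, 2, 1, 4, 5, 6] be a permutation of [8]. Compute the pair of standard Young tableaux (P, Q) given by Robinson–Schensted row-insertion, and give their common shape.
P = [1, 4, 5, 6] / [2] / [3] / [7] / [8];  Q = [1, 6, 7, 8] / [2] / [3] / [4] / [5];  common shape = (4, 1, 1, 1, 1)

Row-insert the values π_1, π_2, … into P one at a time, bumping the leftmost entry strictly greater than the inserted value down to the next row. The recording tableau Q records, in position (i, j), the step at which that cell was added to P.
  Insert 8 (step 1): P = [8];  Q = [1]
  Insert 7 (step 2): P = [7] / [8];  Q = [1] / [2]
  Insert 3 (step 3): P = [3] / [7] / [8];  Q = [1] / [2] / [3]
  Insert 2 (step 4): P = [2] / [3] / [7] / [8];  Q = [1] / [2] / [3] / [4]
  Insert 1 (step 5): P = [1] / [2] / [3] / [7] / [8];  Q = [1] / [2] / [3] / [4] / [5]
  Insert 4 (step 6): P = [1, 4] / [2] / [3] / [7] / [8];  Q = [1, 6] / [2] / [3] / [4] / [5]
  Insert 5 (step 7): P = [1, 4, 5] / [2] / [3] / [7] / [8];  Q = [1, 6, 7] / [2] / [3] / [4] / [5]
  Insert 6 (step 8): P = [1, 4, 5, 6] / [2] / [3] / [7] / [8];  Q = [1, 6, 7, 8] / [2] / [3] / [4] / [5]
Final shape: (4, 1, 1, 1, 1).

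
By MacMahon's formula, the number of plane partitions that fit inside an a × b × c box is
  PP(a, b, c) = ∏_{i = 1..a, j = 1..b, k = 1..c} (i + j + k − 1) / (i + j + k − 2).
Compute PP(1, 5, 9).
PP(1, 5, 9) = 2002

Evaluate the triple product over i = 1..1, j = 1..5, k = 1..9. The factors are (2/1) · (3/2) · (4/3) · (5/4) · (6/5) · (7/6) · (8/7) · (9/8) · … (45 factors total). The numerators and denominators telescope so the product is an integer; carrying out the multiplication exactly gives PP(1, 5, 9) = 2002.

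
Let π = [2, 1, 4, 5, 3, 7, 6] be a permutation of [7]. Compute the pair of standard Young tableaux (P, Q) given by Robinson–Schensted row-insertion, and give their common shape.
P = [1, 3, 5, 6] / [2, 4, 7];  Q = [1, 3, 4, 6] / [2, 5, 7];  common shape = (4, 3)

Row-insert the values π_1, π_2, … into P one at a time, bumping the leftmost entry strictly greater than the inserted value down to the next row. The recording tableau Q records, in position (i, j), the step at which that cell was added to P.
  Insert 2 (step 1): P = [2];  Q = [1]
  Insert 1 (step 2): P = [1] / [2];  Q = [1] / [2]
  Insert 4 (step 3): P = [1, 4] / [2];  Q = [1, 3] / [2]
  Insert 5 (step 4): P = [1, 4, 5] / [2];  Q = [1, 3, 4] / [2]
  Insert 3 (step 5): P = [1, 3, 5] / [2, 4];  Q = [1, 3, 4] / [2, 5]
  Insert 7 (step 6): P = [1, 3, 5, 7] / [2, 4];  Q = [1, 3, 4, 6] / [2, 5]
  Insert 6 (step 7): P = [1, 3, 5, 6] / [2, 4, 7];  Q = [1, 3, 4, 6] / [2, 5, 7]
Final shape: (4, 3).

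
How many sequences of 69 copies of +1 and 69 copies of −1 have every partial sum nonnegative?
C_69 = 337485502510215975556783793455058624700

These ballot sequences are counted by the Catalan number C_n = (1/(n + 1)) · C(2n, n). For n = 69: C_69 = (1/70) · C(138, 69) = 23623985175715118288974865541854103729000/70 = 337485502510215975556783793455058624700.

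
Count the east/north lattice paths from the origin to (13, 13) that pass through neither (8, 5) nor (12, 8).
Number of paths = 8258681

Inclusion–exclusion. Total paths: C(26, 13) = 10400600. Through P₁: C(13, 8)·C(13, 5) = 1656369. Through P₂: C(20, 12)·C(6, 1) = 755820. Since P₁ is strictly southwest of P₂, a monotone path through both must visit P₁ then P₂; paths through both = C(13, 8)·C(7, 4)·C(6, 1) = 270270. Avoid both = 10400600 − 1656369 − 755820 + 270270 = 8258681.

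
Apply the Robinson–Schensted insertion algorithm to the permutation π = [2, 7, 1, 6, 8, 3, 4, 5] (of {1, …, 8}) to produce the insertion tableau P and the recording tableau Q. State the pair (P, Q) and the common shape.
P = [1, 3, 4, 5] / [2, 6, 8] / [7];  Q = [1, 2, 5, 8] / [3, 4, 7] / [6];  common shape = (4, 3, 1)

Row-insert the values π_1, π_2, … into P one at a time, bumping the leftmost entry strictly greater than the inserted value down to the next row. The recording tableau Q records, in position (i, j), the step at which that cell was added to P.
  Insert 2 (step 1): P = [2];  Q = [1]
  Insert 7 (step 2): P = [2, 7];  Q = [1, 2]
  Insert 1 (step 3): P = [1, 7] / [2];  Q = [1, 2] / [3]
  Insert 6 (step 4): P = [1, 6] / [2, 7];  Q = [1, 2] / [3, 4]
  Insert 8 (step 5): P = [1, 6, 8] / [2, 7];  Q = [1, 2, 5] / [3, 4]
  Insert 3 (step 6): P = [1, 3, 8] / [2, 6] / [7];  Q = [1, 2, 5] / [3, 4] / [6]
  Insert 4 (step 7): P = [1, 3, 4] / [2, 6, 8] / [7];  Q = [1, 2, 5] / [3, 4, 7] / [6]
  Insert 5 (step 8): P = [1, 3, 4, 5] / [2, 6, 8] / [7];  Q = [1, 2, 5, 8] / [3, 4, 7] / [6]
Final shape: (4, 3, 1).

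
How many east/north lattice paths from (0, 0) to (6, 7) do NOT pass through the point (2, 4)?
Number of paths = 1191

Total paths from (0, 0) to (6, 7): C(13, 6) = 1716. Paths through (2, 4): (paths (0, 0) → (2, 4)) × (paths (2, 4) → (6, 7)) = C(6, 2) · C(7, 4) = 15 · 35 = 525. Avoidance count = 1716 − 525 = 1191.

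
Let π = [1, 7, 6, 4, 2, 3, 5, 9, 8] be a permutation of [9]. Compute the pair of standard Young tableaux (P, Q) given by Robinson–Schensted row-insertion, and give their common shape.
P = [1, 2, 3, 5, 8] / [4, 9] / [6] / [7];  Q = [1, 2, 6, 7, 8] / [3, 9] / [4] / [5];  common shape = (5, 2, 1, 1)

Row-insert the values π_1, π_2, … into P one at a time, bumping the leftmost entry strictly greater than the inserted value down to the next row. The recording tableau Q records, in position (i, j), the step at which that cell was added to P.
  Insert 1 (step 1): P = [1];  Q = [1]
  Insert 7 (step 2): P = [1, 7];  Q = [1, 2]
  Insert 6 (step 3): P = [1, 6] / [7];  Q = [1, 2] / [3]
  Insert 4 (step 4): P = [1, 4] / [6] / [7];  Q = [1, 2] / [3] / [4]
  Insert 2 (step 5): P = [1, 2] / [4] / [6] / [7];  Q = [1, 2] / [3] / [4] / [5]
  Insert 3 (step 6): P = [1, 2, 3] / [4] / [6] / [7];  Q = [1, 2, 6] / [3] / [4] / [5]
  Insert 5 (step 7): P = [1, 2, 3, 5] / [4] / [6] / [7];  Q = [1, 2, 6, 7] / [3] / [4] / [5]
  Insert 9 (step 8): P = [1, 2, 3, 5, 9] / [4] / [6] / [7];  Q = [1, 2, 6, 7, 8] / [3] / [4] / [5]
  Insert 8 (step 9): P = [1, 2, 3, 5, 8] / [4, 9] / [6] / [7];  Q = [1, 2, 6, 7, 8] / [3, 9] / [4] / [5]
Final shape: (5, 2, 1, 1).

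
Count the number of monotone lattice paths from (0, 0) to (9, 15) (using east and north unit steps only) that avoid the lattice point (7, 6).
Number of paths = 1213124

Total paths from (0, 0) to (9, 15): C(24, 9) = 1307504. Paths through (7, 6): (paths (0, 0) → (7, 6)) × (paths (7, 6) → (9, 15)) = C(13, 7) · C(11, 2) = 1716 · 55 = 94380. Avoidance count = 1307504 − 94380 = 1213124.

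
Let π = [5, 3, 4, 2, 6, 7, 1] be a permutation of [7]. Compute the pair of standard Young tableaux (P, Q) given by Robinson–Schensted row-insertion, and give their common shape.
P = [1, 4, 6, 7] / [2] / [3] / [5];  Q = [1, 3, 5, 6] / [2] / [4] / [7];  common shape = (4, 1, 1, 1)

Row-insert the values π_1, π_2, … into P one at a time, bumping the leftmost entry strictly greater than the inserted value down to the next row. The recording tableau Q records, in position (i, j), the step at which that cell was added to P.
  Insert 5 (step 1): P = [5];  Q = [1]
  Insert 3 (step 2): P = [3] / [5];  Q = [1] / [2]
  Insert 4 (step 3): P = [3, 4] / [5];  Q = [1, 3] / [2]
  Insert 2 (step 4): P = [2, 4] / [3] / [5];  Q = [1, 3] / [2] / [4]
  Insert 6 (step 5): P = [2, 4, 6] / [3] / [5];  Q = [1, 3, 5] / [2] / [4]
  Insert 7 (step 6): P = [2, 4, 6, 7] / [3] / [5];  Q = [1, 3, 5, 6] / [2] / [4]
  Insert 1 (step 7): P = [1, 4, 6, 7] / [2] / [3] / [5];  Q = [1, 3, 5, 6] / [2] / [4] / [7]
Final shape: (4, 1, 1, 1).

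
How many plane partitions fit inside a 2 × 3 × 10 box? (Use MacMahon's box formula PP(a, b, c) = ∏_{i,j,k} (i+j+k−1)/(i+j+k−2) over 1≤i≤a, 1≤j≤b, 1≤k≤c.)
PP(2, 3, 10) = 26026

Evaluate the triple product over i = 1..2, j = 1..3, k = 1..10. The factors are (2/1) · (3/2) · (4/3) · (5/4) · (6/5) · (7/6) · (8/7) · (9/8) · … (60 factors total). The numerators and denominators telescope so the product is an integer; carrying out the multiplication exactly gives PP(2, 3, 10) = 26026.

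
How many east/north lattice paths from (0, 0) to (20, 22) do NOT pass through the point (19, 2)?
Number of paths = 513791603010

Total paths from (0, 0) to (20, 22): C(42, 20) = 513791607420. Paths through (19, 2): (paths (0, 0) → (19, 2)) × (paths (19, 2) → (20, 22)) = C(21, 19) · C(21, 1) = 210 · 21 = 4410. Avoidance count = 513791607420 − 4410 = 513791603010.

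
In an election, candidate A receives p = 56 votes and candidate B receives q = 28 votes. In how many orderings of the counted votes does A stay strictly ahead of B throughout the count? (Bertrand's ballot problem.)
Strict-lead orderings = 5096278545356362962504

Total orderings of the 84 votes with 56 for A: C(84, 56) = 15288835636069088887512. By the Bertrand ballot formula (Cycle Lemma / reflection principle), the number of orderings in which A is strictly ahead of B throughout is (p − q)/(p + q) · C(p + q, p) = (56 − 28)/(56 + 28) · 15288835636069088887512 = 5096278545356362962504.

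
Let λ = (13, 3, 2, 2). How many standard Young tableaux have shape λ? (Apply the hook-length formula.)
# SYT of shape (13, 3, 2, 2) = 969969

Hook-length formula: f^λ = n! / Π hook(c), product over all cells c of the Young diagram. For λ = (13, 3, 2, 2), n = 20 boxes. Hook lengths by row (left-to-right, top-to-bottom): [16, 15, 12, 10, 9, 8, 7, 6, 5, 4, 3, 2, 1]; [5, 4, 1]; [3, 2]; [2, 1]. Product of hooks = 2508226560000. So f^λ = 20! / 2508226560000 = 2432902008176640000 / 2508226560000 = 969969.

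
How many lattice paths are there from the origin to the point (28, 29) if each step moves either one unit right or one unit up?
Number of paths = 15033633249770520

A monotone lattice path from (0, 0) to (28, 29) consists of 28 east steps and 29 north steps in some order, so it is determined by which 28 of the 57 steps are east. The count is C(57, 28) = 15033633249770520.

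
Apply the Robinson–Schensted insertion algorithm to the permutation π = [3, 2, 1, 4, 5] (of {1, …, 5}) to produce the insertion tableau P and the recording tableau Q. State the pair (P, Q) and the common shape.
P = [1, 4, 5] / [2] / [3];  Q = [1, 4, 5] / [2] / [3];  common shape = (3, 1, 1)

Row-insert the values π_1, π_2, … into P one at a time, bumping the leftmost entry strictly greater than the inserted value down to the next row. The recording tableau Q records, in position (i, j), the step at which that cell was added to P.
  Insert 3 (step 1): P = [3];  Q = [1]
  Insert 2 (step 2): P = [2] / [3];  Q = [1] / [2]
  Insert 1 (step 3): P = [1] / [2] / [3];  Q = [1] / [2] / [3]
  Insert 4 (step 4): P = [1, 4] / [2] / [3];  Q = [1, 4] / [2] / [3]
  Insert 5 (step 5): P = [1, 4, 5] / [2] / [3];  Q = [1, 4, 5] / [2] / [3]
Final shape: (3, 1, 1).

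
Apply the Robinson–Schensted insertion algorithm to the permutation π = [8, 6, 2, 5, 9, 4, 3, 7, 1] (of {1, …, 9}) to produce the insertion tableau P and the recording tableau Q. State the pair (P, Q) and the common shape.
P = [1, 3, 7] / [2, 9] / [4] / [5] / [6] / [8];  Q = [1, 4, 5] / [2, 8] / [3] / [6] / [7] / [9];  common shape = (3, 2, 1, 1, 1, 1)

Row-insert the values π_1, π_2, … into P one at a time, bumping the leftmost entry strictly greater than the inserted value down to the next row. The recording tableau Q records, in position (i, j), the step at which that cell was added to P.
  Insert 8 (step 1): P = [8];  Q = [1]
  Insert 6 (step 2): P = [6] / [8];  Q = [1] / [2]
  Insert 2 (step 3): P = [2] / [6] / [8];  Q = [1] / [2] / [3]
  Insert 5 (step 4): P = [2, 5] / [6] / [8];  Q = [1, 4] / [2] / [3]
  Insert 9 (step 5): P = [2, 5, 9] / [6] / [8];  Q = [1, 4, 5] / [2] / [3]
  Insert 4 (step 6): P = [2, 4, 9] / [5] / [6] / [8];  Q = [1, 4, 5] / [2] / [3] / [6]
  Insert 3 (step 7): P = [2, 3, 9] / [4] / [5] / [6] / [8];  Q = [1, 4, 5] / [2] / [3] / [6] / [7]
  Insert 7 (step 8): P = [2, 3, 7] / [4, 9] / [5] / [6] / [8];  Q = [1, 4, 5] / [2, 8] / [3] / [6] / [7]
  Insert 1 (step 9): P = [1, 3, 7] / [2, 9] / [4] / [5] / [6] / [8];  Q = [1, 4, 5] / [2, 8] / [3] / [6] / [7] / [9]
Final shape: (3, 2, 1, 1, 1, 1).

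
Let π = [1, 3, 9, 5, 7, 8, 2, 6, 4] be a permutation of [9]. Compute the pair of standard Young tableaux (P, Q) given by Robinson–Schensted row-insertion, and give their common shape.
P = [1, 2, 4, 6, 8] / [3, 5] / [7] / [9];  Q = [1, 2, 3, 5, 6] / [4, 8] / [7] / [9];  common shape = (5, 2, 1, 1)

Row-insert the values π_1, π_2, … into P one at a time, bumping the leftmost entry strictly greater than the inserted value down to the next row. The recording tableau Q records, in position (i, j), the step at which that cell was added to P.
  Insert 1 (step 1): P = [1];  Q = [1]
  Insert 3 (step 2): P = [1, 3];  Q = [1, 2]
  Insert 9 (step 3): P = [1, 3, 9];  Q = [1, 2, 3]
  Insert 5 (step 4): P = [1, 3, 5] / [9];  Q = [1, 2, 3] / [4]
  Insert 7 (step 5): P = [1, 3, 5, 7] / [9];  Q = [1, 2, 3, 5] / [4]
  Insert 8 (step 6): P = [1, 3, 5, 7, 8] / [9];  Q = [1, 2, 3, 5, 6] / [4]
  Insert 2 (step 7): P = [1, 2, 5, 7, 8] / [3] / [9];  Q = [1, 2, 3, 5, 6] / [4] / [7]
  Insert 6 (step 8): P = [1, 2, 5, 6, 8] / [3, 7] / [9];  Q = [1, 2, 3, 5, 6] / [4, 8] / [7]
  Insert 4 (step 9): P = [1, 2, 4, 6, 8] / [3, 5] / [7] / [9];  Q = [1, 2, 3, 5, 6] / [4, 8] / [7] / [9]
Final shape: (5, 2, 1, 1).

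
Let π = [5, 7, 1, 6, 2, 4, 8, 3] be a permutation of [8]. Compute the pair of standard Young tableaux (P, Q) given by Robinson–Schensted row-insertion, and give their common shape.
P = [1, 2, 3, 8] / [4, 6] / [5] / [7];  Q = [1, 2, 6, 7] / [3, 4] / [5] / [8];  common shape = (4, 2, 1, 1)

Row-insert the values π_1, π_2, … into P one at a time, bumping the leftmost entry strictly greater than the inserted value down to the next row. The recording tableau Q records, in position (i, j), the step at which that cell was added to P.
  Insert 5 (step 1): P = [5];  Q = [1]
  Insert 7 (step 2): P = [5, 7];  Q = [1, 2]
  Insert 1 (step 3): P = [1, 7] / [5];  Q = [1, 2] / [3]
  Insert 6 (step 4): P = [1, 6] / [5, 7];  Q = [1, 2] / [3, 4]
  Insert 2 (step 5): P = [1, 2] / [5, 6] / [7];  Q = [1, 2] / [3, 4] / [5]
  Insert 4 (step 6): P = [1, 2, 4] / [5, 6] / [7];  Q = [1, 2, 6] / [3, 4] / [5]
  Insert 8 (step 7): P = [1, 2, 4, 8] / [5, 6] / [7];  Q = [1, 2, 6, 7] / [3, 4] / [5]
  Insert 3 (step 8): P = [1, 2, 3, 8] / [4, 6] / [5] / [7];  Q = [1, 2, 6, 7] / [3, 4] / [5] / [8]
Final shape: (4, 2, 1, 1).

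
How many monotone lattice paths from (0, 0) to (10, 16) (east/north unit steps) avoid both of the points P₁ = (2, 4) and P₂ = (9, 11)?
Number of paths = 2723305

Inclusion–exclusion. Total paths: C(26, 10) = 5311735. Through P₁: C(6, 2)·C(20, 8) = 1889550. Through P₂: C(20, 9)·C(6, 1) = 1007760. Since P₁ is strictly southwest of P₂, a monotone path through both must visit P₁ then P₂; paths through both = C(6, 2)·C(14, 7)·C(6, 1) = 308880. Avoid both = 5311735 − 1889550 − 1007760 + 308880 = 2723305.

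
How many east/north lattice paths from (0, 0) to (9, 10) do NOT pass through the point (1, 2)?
Number of paths = 53768

Total paths from (0, 0) to (9, 10): C(19, 9) = 92378. Paths through (1, 2): (paths (0, 0) → (1, 2)) × (paths (1, 2) → (9, 10)) = C(3, 1) · C(16, 8) = 3 · 12870 = 38610. Avoidance count = 92378 − 38610 = 53768.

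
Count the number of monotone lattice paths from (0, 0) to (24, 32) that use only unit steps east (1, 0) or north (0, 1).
Number of paths = 4355031703297275

A monotone lattice path from (0, 0) to (24, 32) consists of 24 east steps and 32 north steps in some order, so it is determined by which 24 of the 56 steps are east. The count is C(56, 24) = 4355031703297275.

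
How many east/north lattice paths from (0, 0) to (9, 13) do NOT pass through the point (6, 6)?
Number of paths = 386540

Total paths from (0, 0) to (9, 13): C(22, 9) = 497420. Paths through (6, 6): (paths (0, 0) → (6, 6)) × (paths (6, 6) → (9, 13)) = C(12, 6) · C(10, 3) = 924 · 120 = 110880. Avoidance count = 497420 − 110880 = 386540.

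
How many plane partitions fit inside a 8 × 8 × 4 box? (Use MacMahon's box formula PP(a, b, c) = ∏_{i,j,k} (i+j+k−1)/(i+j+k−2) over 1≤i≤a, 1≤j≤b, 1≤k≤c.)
PP(8, 8, 4) = 15484613937936

Evaluate the triple product over i = 1..8, j = 1..8, k = 1..4. The factors are (2/1) · (3/2) · (4/3) · (5/4) · (3/2) · (4/3) · (5/4) · (6/5) · … (256 factors total). The numerators and denominators telescope so the product is an integer; carrying out the multiplication exactly gives PP(8, 8, 4) = 15484613937936.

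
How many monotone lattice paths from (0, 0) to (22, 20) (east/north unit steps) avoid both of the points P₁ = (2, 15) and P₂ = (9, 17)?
Number of paths = 512037375500

Inclusion–exclusion. Total paths: C(42, 22) = 513791607420. Through P₁: C(17, 2)·C(25, 20) = 7225680. Through P₂: C(26, 9)·C(16, 13) = 1749748000. Since P₁ is strictly southwest of P₂, a monotone path through both must visit P₁ then P₂; paths through both = C(17, 2)·C(9, 7)·C(16, 13) = 2741760. Avoid both = 513791607420 − 7225680 − 1749748000 + 2741760 = 512037375500.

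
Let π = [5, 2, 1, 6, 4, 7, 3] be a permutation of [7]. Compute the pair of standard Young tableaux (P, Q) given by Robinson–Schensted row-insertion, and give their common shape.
P = [1, 3, 7] / [2, 4] / [5, 6];  Q = [1, 4, 6] / [2, 5] / [3, 7];  common shape = (3, 2, 2)

Row-insert the values π_1, π_2, … into P one at a time, bumping the leftmost entry strictly greater than the inserted value down to the next row. The recording tableau Q records, in position (i, j), the step at which that cell was added to P.
  Insert 5 (step 1): P = [5];  Q = [1]
  Insert 2 (step 2): P = [2] / [5];  Q = [1] / [2]
  Insert 1 (step 3): P = [1] / [2] / [5];  Q = [1] / [2] / [3]
  Insert 6 (step 4): P = [1, 6] / [2] / [5];  Q = [1, 4] / [2] / [3]
  Insert 4 (step 5): P = [1, 4] / [2, 6] / [5];  Q = [1, 4] / [2, 5] / [3]
  Insert 7 (step 6): P = [1, 4, 7] / [2, 6] / [5];  Q = [1, 4, 6] / [2, 5] / [3]
  Insert 3 (step 7): P = [1, 3, 7] / [2, 4] / [5, 6];  Q = [1, 4, 6] / [2, 5] / [3, 7]
Final shape: (3, 2, 2).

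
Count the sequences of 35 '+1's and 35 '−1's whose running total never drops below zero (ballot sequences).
C_35 = 3116285494907301262

These ballot sequences are counted by the Catalan number C_n = (1/(n + 1)) · C(2n, n). For n = 35: C_35 = (1/36) · C(70, 35) = 112186277816662845432/36 = 3116285494907301262.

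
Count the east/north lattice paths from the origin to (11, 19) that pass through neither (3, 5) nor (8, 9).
Number of paths = 31785536

Inclusion–exclusion. Total paths: C(30, 11) = 54627300. Through P₁: C(8, 3)·C(22, 8) = 17907120. Through P₂: C(17, 8)·C(13, 3) = 6952660. Since P₁ is strictly southwest of P₂, a monotone path through both must visit P₁ then P₂; paths through both = C(8, 3)·C(9, 5)·C(13, 3) = 2018016. Avoid both = 54627300 − 17907120 − 6952660 + 2018016 = 31785536.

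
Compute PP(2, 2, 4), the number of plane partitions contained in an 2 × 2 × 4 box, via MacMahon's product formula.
PP(2, 2, 4) = 105

Evaluate the triple product over i = 1..2, j = 1..2, k = 1..4. The factors are (2/1) · (3/2) · (4/3) · (5/4) · (3/2) · (4/3) · (5/4) · (6/5) · … (16 factors total). The numerators and denominators telescope so the product is an integer; carrying out the multiplication exactly gives PP(2, 2, 4) = 105.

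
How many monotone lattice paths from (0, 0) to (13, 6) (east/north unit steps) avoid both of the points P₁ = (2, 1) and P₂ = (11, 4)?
Number of paths = 9798

Inclusion–exclusion. Total paths: C(19, 13) = 27132. Through P₁: C(3, 2)·C(16, 11) = 13104. Through P₂: C(15, 11)·C(4, 2) = 8190. Since P₁ is strictly southwest of P₂, a monotone path through both must visit P₁ then P₂; paths through both = C(3, 2)·C(12, 9)·C(4, 2) = 3960. Avoid both = 27132 − 13104 − 8190 + 3960 = 9798.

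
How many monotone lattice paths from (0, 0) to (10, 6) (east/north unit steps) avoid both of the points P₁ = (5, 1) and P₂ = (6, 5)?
Number of paths = 4336

Inclusion–exclusion. Total paths: C(16, 10) = 8008. Through P₁: C(6, 5)·C(10, 5) = 1512. Through P₂: C(11, 6)·C(5, 4) = 2310. Since P₁ is strictly southwest of P₂, a monotone path through both must visit P₁ then P₂; paths through both = C(6, 5)·C(5, 1)·C(5, 4) = 150. Avoid both = 8008 − 1512 − 2310 + 150 = 4336.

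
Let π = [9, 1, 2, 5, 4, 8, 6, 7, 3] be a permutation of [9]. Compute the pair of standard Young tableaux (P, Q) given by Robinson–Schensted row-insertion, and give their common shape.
P = [1, 2, 3, 6, 7] / [4, 8] / [5] / [9];  Q = [1, 3, 4, 6, 8] / [2, 7] / [5] / [9];  common shape = (5, 2, 1, 1)

Row-insert the values π_1, π_2, … into P one at a time, bumping the leftmost entry strictly greater than the inserted value down to the next row. The recording tableau Q records, in position (i, j), the step at which that cell was added to P.
  Insert 9 (step 1): P = [9];  Q = [1]
  Insert 1 (step 2): P = [1] / [9];  Q = [1] / [2]
  Insert 2 (step 3): P = [1, 2] / [9];  Q = [1, 3] / [2]
  Insert 5 (step 4): P = [1, 2, 5] / [9];  Q = [1, 3, 4] / [2]
  Insert 4 (step 5): P = [1, 2, 4] / [5] / [9];  Q = [1, 3, 4] / [2] / [5]
  Insert 8 (step 6): P = [1, 2, 4, 8] / [5] / [9];  Q = [1, 3, 4, 6] / [2] / [5]
  Insert 6 (step 7): P = [1, 2, 4, 6] / [5, 8] / [9];  Q = [1, 3, 4, 6] / [2, 7] / [5]
  Insert 7 (step 8): P = [1, 2, 4, 6, 7] / [5, 8] / [9];  Q = [1, 3, 4, 6, 8] / [2, 7] / [5]
  Insert 3 (step 9): P = [1, 2, 3, 6, 7] / [4, 8] / [5] / [9];  Q = [1, 3, 4, 6, 8] / [2, 7] / [5] / [9]
Final shape: (5, 2, 1, 1).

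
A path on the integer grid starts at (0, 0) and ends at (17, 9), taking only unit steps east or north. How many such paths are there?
Number of paths = 3124550

A monotone lattice path from (0, 0) to (17, 9) consists of 17 east steps and 9 north steps in some order, so it is determined by which 17 of the 26 steps are east. The count is C(26, 17) = 3124550.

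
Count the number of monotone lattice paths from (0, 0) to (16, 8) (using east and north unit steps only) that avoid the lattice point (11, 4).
Number of paths = 563481

Total paths from (0, 0) to (16, 8): C(24, 16) = 735471. Paths through (11, 4): (paths (0, 0) → (11, 4)) × (paths (11, 4) → (16, 8)) = C(15, 11) · C(9, 5) = 1365 · 126 = 171990. Avoidance count = 735471 − 171990 = 563481.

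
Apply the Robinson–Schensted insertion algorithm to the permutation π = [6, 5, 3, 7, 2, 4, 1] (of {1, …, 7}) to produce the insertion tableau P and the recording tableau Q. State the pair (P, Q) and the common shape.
P = [1, 4] / [2, 7] / [3] / [5] / [6];  Q = [1, 4] / [2, 6] / [3] / [5] / [7];  common shape = (2, 2, 1, 1, 1)

Row-insert the values π_1, π_2, … into P one at a time, bumping the leftmost entry strictly greater than the inserted value down to the next row. The recording tableau Q records, in position (i, j), the step at which that cell was added to P.
  Insert 6 (step 1): P = [6];  Q = [1]
  Insert 5 (step 2): P = [5] / [6];  Q = [1] / [2]
  Insert 3 (step 3): P = [3] / [5] / [6];  Q = [1] / [2] / [3]
  Insert 7 (step 4): P = [3, 7] / [5] / [6];  Q = [1, 4] / [2] / [3]
  Insert 2 (step 5): P = [2, 7] / [3] / [5] / [6];  Q = [1, 4] / [2] / [3] / [5]
  Insert 4 (step 6): P = [2, 4] / [3, 7] / [5] / [6];  Q = [1, 4] / [2, 6] / [3] / [5]
  Insert 1 (step 7): P = [1, 4] / [2, 7] / [3] / [5] / [6];  Q = [1, 4] / [2, 6] / [3] / [5] / [7]
Final shape: (2, 2, 1, 1, 1).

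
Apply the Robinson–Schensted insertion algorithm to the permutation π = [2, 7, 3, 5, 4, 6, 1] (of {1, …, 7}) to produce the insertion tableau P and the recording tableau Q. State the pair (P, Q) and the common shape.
P = [1, 3, 4, 6] / [2] / [5] / [7];  Q = [1, 2, 4, 6] / [3] / [5] / [7];  common shape = (4, 1, 1, 1)

Row-insert the values π_1, π_2, … into P one at a time, bumping the leftmost entry strictly greater than the inserted value down to the next row. The recording tableau Q records, in position (i, j), the step at which that cell was added to P.
  Insert 2 (step 1): P = [2];  Q = [1]
  Insert 7 (step 2): P = [2, 7];  Q = [1, 2]
  Insert 3 (step 3): P = [2, 3] / [7];  Q = [1, 2] / [3]
  Insert 5 (step 4): P = [2, 3, 5] / [7];  Q = [1, 2, 4] / [3]
  Insert 4 (step 5): P = [2, 3, 4] / [5] / [7];  Q = [1, 2, 4] / [3] / [5]
  Insert 6 (step 6): P = [2, 3, 4, 6] / [5] / [7];  Q = [1, 2, 4, 6] / [3] / [5]
  Insert 1 (step 7): P = [1, 3, 4, 6] / [2] / [5] / [7];  Q = [1, 2, 4, 6] / [3] / [5] / [7]
Final shape: (4, 1, 1, 1).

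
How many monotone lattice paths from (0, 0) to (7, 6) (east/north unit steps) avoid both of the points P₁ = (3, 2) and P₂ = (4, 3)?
Number of paths = 716

Inclusion–exclusion. Total paths: C(13, 7) = 1716. Through P₁: C(5, 3)·C(8, 4) = 700. Through P₂: C(7, 4)·C(6, 3) = 700. Since P₁ is strictly southwest of P₂, a monotone path through both must visit P₁ then P₂; paths through both = C(5, 3)·C(2, 1)·C(6, 3) = 400. Avoid both = 1716 − 700 − 700 + 400 = 716.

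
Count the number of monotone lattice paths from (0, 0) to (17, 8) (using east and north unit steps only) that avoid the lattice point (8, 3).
Number of paths = 751245

Total paths from (0, 0) to (17, 8): C(25, 17) = 1081575. Paths through (8, 3): (paths (0, 0) → (8, 3)) × (paths (8, 3) → (17, 8)) = C(11, 8) · C(14, 9) = 165 · 2002 = 330330. Avoidance count = 1081575 − 330330 = 751245.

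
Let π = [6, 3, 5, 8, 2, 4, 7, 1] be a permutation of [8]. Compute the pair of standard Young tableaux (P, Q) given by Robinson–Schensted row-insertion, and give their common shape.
P = [1, 4, 7] / [2, 5, 8] / [3] / [6];  Q = [1, 3, 4] / [2, 6, 7] / [5] / [8];  common shape = (3, 3, 1, 1)

Row-insert the values π_1, π_2, … into P one at a time, bumping the leftmost entry strictly greater than the inserted value down to the next row. The recording tableau Q records, in position (i, j), the step at which that cell was added to P.
  Insert 6 (step 1): P = [6];  Q = [1]
  Insert 3 (step 2): P = [3] / [6];  Q = [1] / [2]
  Insert 5 (step 3): P = [3, 5] / [6];  Q = [1, 3] / [2]
  Insert 8 (step 4): P = [3, 5, 8] / [6];  Q = [1, 3, 4] / [2]
  Insert 2 (step 5): P = [2, 5, 8] / [3] / [6];  Q = [1, 3, 4] / [2] / [5]
  Insert 4 (step 6): P = [2, 4, 8] / [3, 5] / [6];  Q = [1, 3, 4] / [2, 6] / [5]
  Insert 7 (step 7): P = [2, 4, 7] / [3, 5, 8] / [6];  Q = [1, 3, 4] / [2, 6, 7] / [5]
  Insert 1 (step 8): P = [1, 4, 7] / [2, 5, 8] / [3] / [6];  Q = [1, 3, 4] / [2, 6, 7] / [5] / [8]
Final shape: (3, 3, 1, 1).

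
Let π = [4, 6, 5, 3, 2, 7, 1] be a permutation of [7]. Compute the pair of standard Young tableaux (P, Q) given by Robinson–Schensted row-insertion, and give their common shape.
P = [1, 5, 7] / [2] / [3] / [4] / [6];  Q = [1, 2, 6] / [3] / [4] / [5] / [7];  common shape = (3, 1, 1, 1, 1)

Row-insert the values π_1, π_2, … into P one at a time, bumping the leftmost entry strictly greater than the inserted value down to the next row. The recording tableau Q records, in position (i, j), the step at which that cell was added to P.
  Insert 4 (step 1): P = [4];  Q = [1]
  Insert 6 (step 2): P = [4, 6];  Q = [1, 2]
  Insert 5 (step 3): P = [4, 5] / [6];  Q = [1, 2] / [3]
  Insert 3 (step 4): P = [3, 5] / [4] / [6];  Q = [1, 2] / [3] / [4]
  Insert 2 (step 5): P = [2, 5] / [3] / [4] / [6];  Q = [1, 2] / [3] / [4] / [5]
  Insert 7 (step 6): P = [2, 5, 7] / [3] / [4] / [6];  Q = [1, 2, 6] / [3] / [4] / [5]
  Insert 1 (step 7): P = [1, 5, 7] / [2] / [3] / [4] / [6];  Q = [1, 2, 6] / [3] / [4] / [5] / [7]
Final shape: (3, 1, 1, 1, 1).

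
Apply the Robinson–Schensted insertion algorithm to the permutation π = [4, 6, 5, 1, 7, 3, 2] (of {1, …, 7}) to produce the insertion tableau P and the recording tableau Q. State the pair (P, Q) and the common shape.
P = [1, 2, 7] / [3, 5] / [4] / [6];  Q = [1, 2, 5] / [3, 6] / [4] / [7];  common shape = (3, 2, 1, 1)

Row-insert the values π_1, π_2, … into P one at a time, bumping the leftmost entry strictly greater than the inserted value down to the next row. The recording tableau Q records, in position (i, j), the step at which that cell was added to P.
  Insert 4 (step 1): P = [4];  Q = [1]
  Insert 6 (step 2): P = [4, 6];  Q = [1, 2]
  Insert 5 (step 3): P = [4, 5] / [6];  Q = [1, 2] / [3]
  Insert 1 (step 4): P = [1, 5] / [4] / [6];  Q = [1, 2] / [3] / [4]
  Insert 7 (step 5): P = [1, 5, 7] / [4] / [6];  Q = [1, 2, 5] / [3] / [4]
  Insert 3 (step 6): P = [1, 3, 7] / [4, 5] / [6];  Q = [1, 2, 5] / [3, 6] / [4]
  Insert 2 (step 7): P = [1, 2, 7] / [3, 5] / [4] / [6];  Q = [1, 2, 5] / [3, 6] / [4] / [7]
Final shape: (3, 2, 1, 1).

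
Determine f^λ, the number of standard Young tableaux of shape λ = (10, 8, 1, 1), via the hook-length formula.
# SYT of shape (10, 8, 1, 1) = 1534896

Hook-length formula: f^λ = n! / Π hook(c), product over all cells c of the Young diagram. For λ = (10, 8, 1, 1), n = 20 boxes. Hook lengths by row (left-to-right, top-to-bottom): [13, 10, 9, 8, 7, 6, 5, 4, 2, 1]; [10, 7, 6, 5, 4, 3, 2, 1]; [2]; [1]. Product of hooks = 1585059840000. So f^λ = 20! / 1585059840000 = 2432902008176640000 / 1585059840000 = 1534896.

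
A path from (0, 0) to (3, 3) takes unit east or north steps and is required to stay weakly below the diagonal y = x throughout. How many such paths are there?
Number of paths = 5

By the reflection principle (André's argument), the number of monotone paths to (3, 3) with n ≤ m that never go above y = x is C(6, 3) − C(6, 4) = 20 − 15 = 5.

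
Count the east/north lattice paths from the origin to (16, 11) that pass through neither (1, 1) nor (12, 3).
Number of paths = 6352370

Inclusion–exclusion. Total paths: C(27, 16) = 13037895. Through P₁: C(2, 1)·C(25, 15) = 6537520. Through P₂: C(15, 12)·C(12, 4) = 225225. Since P₁ is strictly southwest of P₂, a monotone path through both must visit P₁ then P₂; paths through both = C(2, 1)·C(13, 11)·C(12, 4) = 77220. Avoid both = 13037895 − 6537520 − 225225 + 77220 = 6352370.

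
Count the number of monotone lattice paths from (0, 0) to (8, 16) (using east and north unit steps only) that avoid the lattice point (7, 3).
Number of paths = 733791

Total paths from (0, 0) to (8, 16): C(24, 8) = 735471. Paths through (7, 3): (paths (0, 0) → (7, 3)) × (paths (7, 3) → (8, 16)) = C(10, 7) · C(14, 1) = 120 · 14 = 1680. Avoidance count = 735471 − 1680 = 733791.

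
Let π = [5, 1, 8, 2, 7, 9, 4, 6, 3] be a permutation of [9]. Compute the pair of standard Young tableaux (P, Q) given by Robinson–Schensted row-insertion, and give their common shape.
P = [1, 2, 3, 6] / [4, 7, 9] / [5] / [8];  Q = [1, 3, 5, 6] / [2, 4, 8] / [7] / [9];  common shape = (4, 3, 1, 1)

Row-insert the values π_1, π_2, … into P one at a time, bumping the leftmost entry strictly greater than the inserted value down to the next row. The recording tableau Q records, in position (i, j), the step at which that cell was added to P.
  Insert 5 (step 1): P = [5];  Q = [1]
  Insert 1 (step 2): P = [1] / [5];  Q = [1] / [2]
  Insert 8 (step 3): P = [1, 8] / [5];  Q = [1, 3] / [2]
  Insert 2 (step 4): P = [1, 2] / [5, 8];  Q = [1, 3] / [2, 4]
  Insert 7 (step 5): P = [1, 2, 7] / [5, 8];  Q = [1, 3, 5] / [2, 4]
  Insert 9 (step 6): P = [1, 2, 7, 9] / [5, 8];  Q = [1, 3, 5, 6] / [2, 4]
  Insert 4 (step 7): P = [1, 2, 4, 9] / [5, 7] / [8];  Q = [1, 3, 5, 6] / [2, 4] / [7]
  Insert 6 (step 8): P = [1, 2, 4, 6] / [5, 7, 9] / [8];  Q = [1, 3, 5, 6] / [2, 4, 8] / [7]
  Insert 3 (step 9): P = [1, 2, 3, 6] / [4, 7, 9] / [5] / [8];  Q = [1, 3, 5, 6] / [2, 4, 8] / [7] / [9]
Final shape: (4, 3, 1, 1).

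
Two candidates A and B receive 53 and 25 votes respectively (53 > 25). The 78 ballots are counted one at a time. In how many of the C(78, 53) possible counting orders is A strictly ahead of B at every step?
Strict-lead orderings = 61306162528530216528

Total orderings of the 78 votes with 53 for A: C(78, 53) = 170781452758048460328. By the Bertrand ballot formula (Cycle Lemma / reflection principle), the number of orderings in which A is strictly ahead of B throughout is (p − q)/(p + q) · C(p + q, p) = (53 − 25)/(53 + 25) · 170781452758048460328 = 61306162528530216528.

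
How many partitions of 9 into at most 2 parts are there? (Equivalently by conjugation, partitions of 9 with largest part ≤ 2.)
p(9, parts ≤ 2) = 5

Partitions of 9 with all parts ≤ 2: 2+2+2+2+1, 2+2+2+1+1+1, 2+2+1+1+1+1+1, 2+1+1+1+1+1+1+1, 1+1+1+1+1+1+1+1+1. Count = 5.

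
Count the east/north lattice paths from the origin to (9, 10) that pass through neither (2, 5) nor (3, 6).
Number of paths = 66926

Inclusion–exclusion. Total paths: C(19, 9) = 92378. Through P₁: C(7, 2)·C(12, 7) = 16632. Through P₂: C(9, 3)·C(10, 6) = 17640. Since P₁ is strictly southwest of P₂, a monotone path through both must visit P₁ then P₂; paths through both = C(7, 2)·C(2, 1)·C(10, 6) = 8820. Avoid both = 92378 − 16632 − 17640 + 8820 = 66926.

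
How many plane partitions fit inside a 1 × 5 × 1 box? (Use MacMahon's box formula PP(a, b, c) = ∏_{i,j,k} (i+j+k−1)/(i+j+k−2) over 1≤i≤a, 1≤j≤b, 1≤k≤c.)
PP(1, 5, 1) = 6

Evaluate the triple product over i = 1..1, j = 1..5, k = 1..1. The factors are (2/1) · (3/2) · (4/3) · (5/4) · (6/5). The numerators and denominators telescope so the product is an integer; carrying out the multiplication exactly gives PP(1, 5, 1) = 6.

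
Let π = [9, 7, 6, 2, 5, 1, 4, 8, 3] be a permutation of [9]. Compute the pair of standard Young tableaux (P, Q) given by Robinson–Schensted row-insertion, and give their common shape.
P = [1, 3, 8] / [2, 4] / [5] / [6] / [7] / [9];  Q = [1, 5, 8] / [2, 7] / [3] / [4] / [6] / [9];  common shape = (3, 2, 1, 1, 1, 1)

Row-insert the values π_1, π_2, … into P one at a time, bumping the leftmost entry strictly greater than the inserted value down to the next row. The recording tableau Q records, in position (i, j), the step at which that cell was added to P.
  Insert 9 (step 1): P = [9];  Q = [1]
  Insert 7 (step 2): P = [7] / [9];  Q = [1] / [2]
  Insert 6 (step 3): P = [6] / [7] / [9];  Q = [1] / [2] / [3]
  Insert 2 (step 4): P = [2] / [6] / [7] / [9];  Q = [1] / [2] / [3] / [4]
  Insert 5 (step 5): P = [2, 5] / [6] / [7] / [9];  Q = [1, 5] / [2] / [3] / [4]
  Insert 1 (step 6): P = [1, 5] / [2] / [6] / [7] / [9];  Q = [1, 5] / [2] / [3] / [4] / [6]
  Insert 4 (step 7): P = [1, 4] / [2, 5] / [6] / [7] / [9];  Q = [1, 5] / [2, 7] / [3] / [4] / [6]
  Insert 8 (step 8): P = [1, 4, 8] / [2, 5] / [6] / [7] / [9];  Q = [1, 5, 8] / [2, 7] / [3] / [4] / [6]
  Insert 3 (step 9): P = [1, 3, 8] / [2, 4] / [5] / [6] / [7] / [9];  Q = [1, 5, 8] / [2, 7] / [3] / [4] / [6] / [9]
Final shape: (3, 2, 1, 1, 1, 1).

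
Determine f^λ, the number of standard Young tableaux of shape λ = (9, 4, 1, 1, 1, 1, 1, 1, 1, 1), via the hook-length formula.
# SYT of shape (9, 4, 1, 1, 1, 1, 1, 1, 1, 1) = 16166150

Hook-length formula: f^λ = n! / Π hook(c), product over all cells c of the Young diagram. For λ = (9, 4, 1, 1, 1, 1, 1, 1, 1, 1), n = 21 boxes. Hook lengths by row (left-to-right, top-to-bottom): [18, 9, 8, 7, 5, 4, 3, 2, 1]; [12, 3, 2, 1]; [8]; [7]; [6]; [5]; [4]; [3]; [2]; [1]. Product of hooks = 3160365465600. So f^λ = 21! / 3160365465600 = 51090942171709440000 / 3160365465600 = 16166150.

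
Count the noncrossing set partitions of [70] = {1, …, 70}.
C_70 = 1321422108420282270489942177190229544600

These noncrossing partitions are counted by the Catalan number C_n = (1/(n + 1)) · C(2n, n). For n = 70: C_70 = (1/71) · C(140, 70) = 93820969697840041204785894580506297666600/71 = 1321422108420282270489942177190229544600.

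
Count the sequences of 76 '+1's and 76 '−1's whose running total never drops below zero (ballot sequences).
C_76 = 4790408930363303911328386208394864461024520

These ballot sequences are counted by the Catalan number C_n = (1/(n + 1)) · C(2n, n). For n = 76: C_76 = (1/77) · C(152, 76) = 368861487637974401172285738046404563498888040/77 = 4790408930363303911328386208394864461024520.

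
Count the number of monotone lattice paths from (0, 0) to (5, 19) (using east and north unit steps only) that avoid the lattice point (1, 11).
Number of paths = 36564

Total paths from (0, 0) to (5, 19): C(24, 5) = 42504. Paths through (1, 11): (paths (0, 0) → (1, 11)) × (paths (1, 11) → (5, 19)) = C(12, 1) · C(12, 4) = 12 · 495 = 5940. Avoidance count = 42504 − 5940 = 36564.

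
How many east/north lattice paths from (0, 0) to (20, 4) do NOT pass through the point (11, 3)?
Number of paths = 6986

Total paths from (0, 0) to (20, 4): C(24, 20) = 10626. Paths through (11, 3): (paths (0, 0) → (11, 3)) × (paths (11, 3) → (20, 4)) = C(14, 11) · C(10, 9) = 364 · 10 = 3640. Avoidance count = 10626 − 3640 = 6986.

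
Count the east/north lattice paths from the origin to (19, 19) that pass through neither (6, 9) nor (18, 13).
Number of paths = 28239205645

Inclusion–exclusion. Total paths: C(38, 19) = 35345263800. Through P₁: C(15, 6)·C(23, 13) = 5726050330. Through P₂: C(31, 18)·C(7, 1) = 1443771525. Since P₁ is strictly southwest of P₂, a monotone path through both must visit P₁ then P₂; paths through both = C(15, 6)·C(16, 12)·C(7, 1) = 63763700. Avoid both = 35345263800 − 5726050330 − 1443771525 + 63763700 = 28239205645.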